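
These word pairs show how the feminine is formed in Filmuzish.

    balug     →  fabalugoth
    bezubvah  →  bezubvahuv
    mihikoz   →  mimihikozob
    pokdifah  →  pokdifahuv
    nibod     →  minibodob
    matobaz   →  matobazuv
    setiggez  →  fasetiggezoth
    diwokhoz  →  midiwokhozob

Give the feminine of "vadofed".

matobaz and diwokhoz both end in -z yet inflect differently (matobazuv, midiwokhozob), so the final letter is not what conditions the rule; the last vowel is.
"vadofed" has last vowel 'e'. The one such stem in the data (setiggez → fasetiggezoth) adds fa- … -oth around the stem, so the same rule applies.
So vadofed → favadofedoth.

favadofedoth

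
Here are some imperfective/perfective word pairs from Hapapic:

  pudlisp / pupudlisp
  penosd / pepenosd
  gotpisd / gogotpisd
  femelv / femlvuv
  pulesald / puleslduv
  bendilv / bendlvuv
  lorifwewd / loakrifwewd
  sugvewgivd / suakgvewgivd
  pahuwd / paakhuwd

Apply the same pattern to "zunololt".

penosd and pulesald both end in -d yet inflect differently (pepenosd, puleslduv), so the final letter is not what conditions the rule; the second-to-last letter is.
"zunololt" has second-to-last letter 'l'. The stems whose second-to-last letter is 'l' (femelv → femlvuv, pulesald → puleslduv, bendilv → bendlvuv) delete the last vowel and add -uv.
The other patterns: stems whose second-to-last letter is 's' repeat the first consonant+vowel as a prefix; stems whose second-to-last letter is 'v' or 'w' insert -ak- after the first vowel.
So zunololt → zunolltuv.

zunolltuv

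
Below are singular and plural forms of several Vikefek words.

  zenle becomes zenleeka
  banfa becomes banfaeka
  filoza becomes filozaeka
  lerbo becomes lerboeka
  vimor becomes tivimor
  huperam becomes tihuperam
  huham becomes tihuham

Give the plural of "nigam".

lerbo and vimor both have last vowel 'o' yet inflect differently (lerboeka, tivimor), so the last vowel is not what conditions the rule; whether the stem ends in a vowel or a consonant is.
"nigam" ends in a consonant. The stems ending in a consonant (vimor → tivimor, huperam → tihuperam, huham → tihuham) add the prefix ti-.
The other pattern: stems ending in a vowel add -eka.
So nigam → tinigam.

tinigam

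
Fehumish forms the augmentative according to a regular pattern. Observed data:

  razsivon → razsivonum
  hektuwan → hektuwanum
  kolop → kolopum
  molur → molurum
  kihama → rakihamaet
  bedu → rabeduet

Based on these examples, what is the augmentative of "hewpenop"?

hewpenopum

hektuwan and kihama both have last vowel 'a' yet inflect differently (hektuwanum, rakihamaet), so the last vowel is not what conditions the rule; whether the stem ends in a vowel or a consonant is.
"hewpenop" ends in a consonant. The stems ending in a consonant (razsivon → razsivonum, hektuwan → hektuwanum, kolop → kolopum) add -um.
The other pattern: stems ending in a vowel add ra- … -et around the stem.
So hewpenop → hewpenopum.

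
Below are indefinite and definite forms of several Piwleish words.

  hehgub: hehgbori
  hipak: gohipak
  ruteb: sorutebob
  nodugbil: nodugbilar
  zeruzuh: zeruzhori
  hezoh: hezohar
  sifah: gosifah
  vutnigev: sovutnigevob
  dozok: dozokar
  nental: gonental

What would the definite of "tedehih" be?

tedehihar

"tedehih" has last vowel 'i'. The one such stem in the data (nodugbil → nodugbilar) adds -ar, so the same rule applies.
The other patterns: stems whose last vowel is 'a' add the prefix go-; stems whose last vowel is 'e' add so- … -ob around the stem; stems whose last vowel is 'u' delete the last vowel and add -ori.
So tedehih → tedehihar.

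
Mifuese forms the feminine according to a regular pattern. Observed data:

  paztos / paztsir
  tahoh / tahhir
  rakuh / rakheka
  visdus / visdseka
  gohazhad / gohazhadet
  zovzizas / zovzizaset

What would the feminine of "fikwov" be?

tahoh and rakuh both end in -h yet inflect differently (tahhir, rakheka), so the final letter is not what conditions the rule; the last vowel is.
"fikwov" has last vowel 'o'. The stems whose last vowel is 'o' (paztos → paztsir, tahoh → tahhir) delete the last vowel and add -ir.
The other patterns: stems whose last vowel is 'u' delete the last vowel and add -eka; stems whose last vowel is 'a' add -et.
So fikwov → fikwvir.

fikwvir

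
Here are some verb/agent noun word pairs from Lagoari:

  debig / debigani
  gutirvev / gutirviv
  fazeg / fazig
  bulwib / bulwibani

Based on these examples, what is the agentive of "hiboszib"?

hiboszibani

debig and fazeg both end in -g yet inflect differently (debigani, fazig), so the final letter is not what conditions the rule; the last vowel is.
"hiboszib" has last vowel 'i'. The stems whose last vowel is 'i' (bulwib → bulwibani, debig → debigani) add -ani.
So hiboszib → hiboszibani.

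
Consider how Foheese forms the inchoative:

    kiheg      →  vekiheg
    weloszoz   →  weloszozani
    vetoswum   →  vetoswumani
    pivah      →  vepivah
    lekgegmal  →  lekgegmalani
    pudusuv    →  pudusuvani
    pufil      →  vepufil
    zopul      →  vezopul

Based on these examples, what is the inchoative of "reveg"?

vereveg

lekgegmal and pufil both end in -l yet inflect differently (lekgegmalani, vepufil), so the final letter is not what conditions the rule; the number of vowels is.
"reveg" has 2 vowels. The stems with 2 vowels (pufil → vepufil, zopul → vezopul, kiheg → vekiheg) add the prefix ve-.
So reveg → vereveg.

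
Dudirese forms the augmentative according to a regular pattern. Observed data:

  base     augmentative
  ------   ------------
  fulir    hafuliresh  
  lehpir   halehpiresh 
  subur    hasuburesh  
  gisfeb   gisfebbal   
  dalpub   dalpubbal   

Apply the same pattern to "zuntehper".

"zuntehper" ends in -r. The stems ending in -r (fulir → hafuliresh, lehpir → halehpiresh, subur → hasuburesh) add ha- … -esh around the stem.
So zuntehper → hazuntehperesh.

hazuntehperesh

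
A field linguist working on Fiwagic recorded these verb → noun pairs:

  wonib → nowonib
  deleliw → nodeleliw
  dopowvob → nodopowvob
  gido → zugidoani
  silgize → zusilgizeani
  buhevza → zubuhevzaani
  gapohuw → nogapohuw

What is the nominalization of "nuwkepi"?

dopowvob and gido both have last vowel 'o' yet inflect differently (nodopowvob, zugidoani), so the last vowel is not what conditions the rule; whether the stem ends in a vowel or a consonant is.
"nuwkepi" ends in a vowel. The stems ending in a vowel (gido → zugidoani, buhevza → zubuhevzaani, silgize → zusilgizeani) add zu- … -ani around the stem.
So nuwkepi → zunuwkepiani.

zunuwkepiani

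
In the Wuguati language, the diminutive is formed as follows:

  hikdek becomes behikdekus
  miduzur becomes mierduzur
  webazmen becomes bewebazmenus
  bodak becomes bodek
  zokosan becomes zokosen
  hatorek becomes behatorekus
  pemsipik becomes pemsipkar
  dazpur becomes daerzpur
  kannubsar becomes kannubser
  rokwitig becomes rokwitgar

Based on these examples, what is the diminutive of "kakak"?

pemsipik and hikdek both end in -k yet inflect differently (pemsipkar, behikdekus), so the final letter is not what conditions the rule; the last vowel is.
"kakak" has last vowel 'a'. The stems whose last vowel is 'a' (bodak → bodek, zokosan → zokosen, kannubsar → kannubser) change the last vowel to 'e'.
The other patterns: stems whose last vowel is 'u' insert -er- after the first vowel; stems whose last vowel is 'i' delete the last vowel and add -ar; stems whose last vowel is 'e' add be- … -us around the stem.
So kakak → kakek.

kakek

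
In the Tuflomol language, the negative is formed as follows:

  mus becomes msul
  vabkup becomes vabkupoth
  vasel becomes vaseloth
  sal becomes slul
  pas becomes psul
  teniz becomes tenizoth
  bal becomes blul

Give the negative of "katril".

katriloth

vasel and sal both end in -l yet inflect differently (vaseloth, slul), so the final letter is not what conditions the rule; the number of vowels is.
"katril" has 2 vowels. The stems with 2 vowels (vabkup → vabkupoth, teniz → tenizoth, vasel → vaseloth) add -oth.
So katril → katriloth.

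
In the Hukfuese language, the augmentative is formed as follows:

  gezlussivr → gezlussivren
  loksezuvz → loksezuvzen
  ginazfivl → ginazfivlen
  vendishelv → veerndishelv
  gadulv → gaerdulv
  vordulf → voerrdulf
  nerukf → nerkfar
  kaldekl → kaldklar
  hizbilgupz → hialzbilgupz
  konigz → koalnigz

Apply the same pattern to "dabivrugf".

daalbivrugf

"dabivrugf" has second-to-last letter 'g'. The one such stem in the data (konigz → koalnigz) inserts -al- after the first vowel (as does hizbilgupz), so the same rule applies.
So dabivrugf → daalbivrugf.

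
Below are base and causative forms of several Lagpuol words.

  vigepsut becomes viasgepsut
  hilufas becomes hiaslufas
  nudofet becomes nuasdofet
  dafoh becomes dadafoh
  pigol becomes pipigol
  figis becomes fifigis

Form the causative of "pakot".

papakot

hilufas and figis both end in -s yet inflect differently (hiaslufas, fifigis), so the final letter is not what conditions the rule; the number of vowels is.
"pakot" has 2 vowels. The stems with 2 vowels (dafoh → dadafoh, pigol → pipigol, figis → fifigis) repeat the first consonant+vowel as a prefix.
So pakot → papakot.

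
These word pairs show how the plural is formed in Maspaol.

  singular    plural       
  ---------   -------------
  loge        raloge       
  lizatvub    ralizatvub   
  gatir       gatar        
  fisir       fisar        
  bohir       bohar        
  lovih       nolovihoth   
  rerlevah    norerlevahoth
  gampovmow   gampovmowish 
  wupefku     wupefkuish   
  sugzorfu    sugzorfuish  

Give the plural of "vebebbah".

gatir and lovih both have last vowel 'i' yet inflect differently (gatar, nolovihoth), so the last vowel is not what conditions the rule; the final letter is.
"vebebbah" ends in -h. The stems ending in -h (lovih → nolovihoth, rerlevah → norerlevahoth) add no- … -oth around the stem.
So vebebbah → novebebbahoth.

novebebbahoth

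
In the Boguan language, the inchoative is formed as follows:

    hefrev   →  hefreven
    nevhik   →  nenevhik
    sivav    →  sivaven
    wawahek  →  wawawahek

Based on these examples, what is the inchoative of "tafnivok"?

tatafnivok

wawahek and hefrev both have last vowel 'e' yet inflect differently (wawawahek, hefreven), so the last vowel is not what conditions the rule; the final letter is.
"tafnivok" ends in -k. The stems ending in -k (wawahek → wawawahek, nevhik → nenevhik) repeat the first consonant+vowel as a prefix.
The other pattern: stems ending in -v add -en.
So tafnivok → tatafnivok.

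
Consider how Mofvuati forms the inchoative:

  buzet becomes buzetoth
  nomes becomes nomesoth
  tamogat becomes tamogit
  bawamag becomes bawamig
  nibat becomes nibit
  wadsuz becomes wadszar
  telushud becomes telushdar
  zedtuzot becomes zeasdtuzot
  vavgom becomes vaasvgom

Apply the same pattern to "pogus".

buzet and tamogat both end in -t yet inflect differently (buzetoth, tamogit), so the final letter is not what conditions the rule; the last vowel is.
"pogus" has last vowel 'u'. The stems whose last vowel is 'u' (wadsuz → wadszar, telushud → telushdar) delete the last vowel and add -ar.
The other patterns: stems whose last vowel is 'e' add -oth; stems whose last vowel is 'a' change the last vowel to 'i'; stems whose last vowel is 'o' insert -as- after the first vowel.
So pogus → pogsar.

pogsar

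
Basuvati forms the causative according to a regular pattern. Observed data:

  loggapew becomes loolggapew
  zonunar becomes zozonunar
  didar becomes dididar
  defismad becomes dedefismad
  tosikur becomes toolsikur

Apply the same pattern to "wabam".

didar and tosikur both end in -r yet inflect differently (dididar, toolsikur), so the final letter is not what conditions the rule; the last vowel is.
"wabam" has last vowel 'a'. The stems whose last vowel is 'a' (defismad → dedefismad, didar → dididar, zonunar → zozonunar) repeat the first consonant+vowel as a prefix.
The other pattern: stems whose last vowel is 'e' or 'u' insert -ol- after the first vowel.
So wabam → wawabam.

wawabam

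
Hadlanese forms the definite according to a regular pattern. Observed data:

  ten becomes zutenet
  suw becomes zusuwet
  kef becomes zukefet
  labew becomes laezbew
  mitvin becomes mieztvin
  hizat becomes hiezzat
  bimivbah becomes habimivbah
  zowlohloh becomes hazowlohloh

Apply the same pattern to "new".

zunewet

suw and labew both end in -w yet inflect differently (zusuwet, laezbew), so the final letter is not what conditions the rule; the number of vowels is.
"new" has 1 vowel. The stems with 1 vowel (ten → zutenet, suw → zusuwet, kef → zukefet) add zu- … -et around the stem.
So new → zunewet.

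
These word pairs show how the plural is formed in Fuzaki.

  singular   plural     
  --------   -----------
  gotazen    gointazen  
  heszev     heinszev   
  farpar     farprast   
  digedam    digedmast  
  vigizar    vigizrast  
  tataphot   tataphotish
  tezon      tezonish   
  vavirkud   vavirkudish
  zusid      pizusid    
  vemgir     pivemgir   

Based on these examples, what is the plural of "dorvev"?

doinrvev

"dorvev" has last vowel 'e'. The stems whose last vowel is 'e' (gotazen → gointazen, heszev → heinszev) insert -in- after the first vowel.
So dorvev → doinrvev.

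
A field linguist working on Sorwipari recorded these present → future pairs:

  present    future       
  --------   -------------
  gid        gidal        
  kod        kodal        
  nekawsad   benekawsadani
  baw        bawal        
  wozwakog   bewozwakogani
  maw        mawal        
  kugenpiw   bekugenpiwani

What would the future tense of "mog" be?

mogal

baw and kugenpiw both end in -w yet inflect differently (bawal, bekugenpiwani), so the final letter is not what conditions the rule; the number of vowels is.
"mog" has 1 vowel. The stems with 1 vowel (baw → bawal, maw → mawal, kod → kodal) add -al.
The other pattern: stems with 3 vowels add be- … -ani around the stem.
So mog → mogal.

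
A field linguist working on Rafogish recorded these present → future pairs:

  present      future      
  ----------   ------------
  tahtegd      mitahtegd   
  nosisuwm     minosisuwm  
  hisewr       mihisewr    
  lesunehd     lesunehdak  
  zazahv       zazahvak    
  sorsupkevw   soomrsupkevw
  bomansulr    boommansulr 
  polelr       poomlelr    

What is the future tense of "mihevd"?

miomhevd

"mihevd" has second-to-last letter 'v'. The one such stem in the data (sorsupkevw → soomrsupkevw) inserts -om- after the first vowel (as do bomansulr, polelr), so the same rule applies.
So mihevd → miomhevd.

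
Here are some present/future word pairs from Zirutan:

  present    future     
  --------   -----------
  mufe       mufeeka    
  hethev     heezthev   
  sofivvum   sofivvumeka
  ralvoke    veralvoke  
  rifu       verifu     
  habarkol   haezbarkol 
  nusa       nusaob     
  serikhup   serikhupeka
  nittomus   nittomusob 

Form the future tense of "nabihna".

ralvoke and mufe both end in -e yet inflect differently (veralvoke, mufeeka), so the final letter is not what conditions the rule; the first letter is.
"nabihna" begins with n-. The stems beginning with n- (nusa → nusaob, nittomus → nittomusob) add -ob.
So nabihna → nabihnaob.

nabihnaob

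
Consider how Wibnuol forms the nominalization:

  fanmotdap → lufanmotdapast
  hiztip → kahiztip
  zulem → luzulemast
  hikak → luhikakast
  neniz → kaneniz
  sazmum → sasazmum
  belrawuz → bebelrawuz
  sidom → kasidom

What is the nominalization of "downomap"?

ludownomapast

"downomap" has last vowel 'a'. The stems whose last vowel is 'a' (hikak → luhikakast, fanmotdap → lufanmotdapast) add lu- … -ast around the stem.
The other patterns: stems whose last vowel is 'i' or 'o' add the prefix ka-; stems whose last vowel is 'u' repeat the first consonant+vowel as a prefix.
So downomap → ludownomapast.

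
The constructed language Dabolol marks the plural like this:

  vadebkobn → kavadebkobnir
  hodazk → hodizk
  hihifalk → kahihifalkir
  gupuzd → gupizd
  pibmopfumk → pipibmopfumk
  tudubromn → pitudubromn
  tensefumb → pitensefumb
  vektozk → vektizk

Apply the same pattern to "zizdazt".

zizdizt

hodazk and pibmopfumk both end in -k yet inflect differently (hodizk, pipibmopfumk), so the final letter is not what conditions the rule; the second-to-last letter is.
"zizdazt" has second-to-last letter 'z'. The stems whose second-to-last letter is 'z' (gupuzd → gupizd, hodazk → hodizk, vektozk → vektizk) change the last vowel to 'i'.
So zizdazt → zizdizt.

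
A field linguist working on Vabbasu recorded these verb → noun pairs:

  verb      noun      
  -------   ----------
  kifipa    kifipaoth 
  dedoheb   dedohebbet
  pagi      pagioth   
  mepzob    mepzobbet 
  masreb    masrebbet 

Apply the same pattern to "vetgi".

masreb and pagi both have 2 vowels yet inflect differently (masrebbet, pagioth), so the number of vowels is not what conditions the rule; whether the stem ends in a vowel or a consonant is.
"vetgi" ends in a vowel. The stems ending in a vowel (pagi → pagioth, kifipa → kifipaoth) add -oth.
The other pattern: stems ending in a consonant double the final consonant and add -et.
So vetgi → vetgioth.

vetgioth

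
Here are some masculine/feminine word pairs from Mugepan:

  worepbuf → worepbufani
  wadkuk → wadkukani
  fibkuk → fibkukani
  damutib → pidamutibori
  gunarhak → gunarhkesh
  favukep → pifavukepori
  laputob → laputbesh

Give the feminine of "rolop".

gunarhak and fibkuk both end in -k yet inflect differently (gunarhkesh, fibkukani), so the final letter is not what conditions the rule; the last vowel is.
"rolop" has last vowel 'o'. The one such stem in the data (laputob → laputbesh) deletes the last vowel and adds -esh (as does gunarhak), so the same rule applies.
So rolop → rolpesh.

rolpesh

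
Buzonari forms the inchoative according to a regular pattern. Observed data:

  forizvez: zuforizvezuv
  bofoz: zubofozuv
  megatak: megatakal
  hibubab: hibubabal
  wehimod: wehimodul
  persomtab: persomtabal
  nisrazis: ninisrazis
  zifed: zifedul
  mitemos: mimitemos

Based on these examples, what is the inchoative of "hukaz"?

zuhukazuv

bofoz and mitemos both have last vowel 'o' yet inflect differently (zubofozuv, mimitemos), so the last vowel is not what conditions the rule; the final letter is.
"hukaz" ends in -z. The stems ending in -z (bofoz → zubofozuv, forizvez → zuforizvezuv) add zu- … -uv around the stem.
So hukaz → zuhukazuv.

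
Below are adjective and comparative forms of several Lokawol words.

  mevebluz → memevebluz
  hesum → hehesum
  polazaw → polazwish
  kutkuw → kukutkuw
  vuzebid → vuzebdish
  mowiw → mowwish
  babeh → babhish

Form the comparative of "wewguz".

kutkuw and mowiw both end in -w yet inflect differently (kukutkuw, mowwish), so the final letter is not what conditions the rule; the last vowel is.
"wewguz" has last vowel 'u'. The stems whose last vowel is 'u' (kutkuw → kukutkuw, mevebluz → memevebluz, hesum → hehesum) repeat the first consonant+vowel as a prefix.
The other pattern: stems whose last vowel is 'a', 'e' or 'i' delete the last vowel and add -ish.
So wewguz → wewewguz.

wewewguz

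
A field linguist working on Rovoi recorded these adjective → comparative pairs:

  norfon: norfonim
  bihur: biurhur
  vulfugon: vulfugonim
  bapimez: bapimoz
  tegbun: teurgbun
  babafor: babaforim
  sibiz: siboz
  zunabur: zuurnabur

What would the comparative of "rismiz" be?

rismoz

"rismiz" has last vowel 'i'. The one such stem in the data (sibiz → siboz) changes the last vowel to 'o' (as does bapimez), so the same rule applies.
The other patterns: stems whose last vowel is 'u' insert -ur- after the first vowel; stems whose last vowel is 'o' add -im.
So rismiz → rismoz.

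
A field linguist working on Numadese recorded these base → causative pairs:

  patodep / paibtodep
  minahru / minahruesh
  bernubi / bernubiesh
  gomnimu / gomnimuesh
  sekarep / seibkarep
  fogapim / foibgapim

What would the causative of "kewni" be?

fogapim and bernubi both have last vowel 'i' yet inflect differently (foibgapim, bernubiesh), so the last vowel is not what conditions the rule; whether the stem ends in a vowel or a consonant is.
"kewni" ends in a vowel. The stems ending in a vowel (gomnimu → gomnimuesh, bernubi → bernubiesh, minahru → minahruesh) add -esh.
So kewni → kewniesh.

kewniesh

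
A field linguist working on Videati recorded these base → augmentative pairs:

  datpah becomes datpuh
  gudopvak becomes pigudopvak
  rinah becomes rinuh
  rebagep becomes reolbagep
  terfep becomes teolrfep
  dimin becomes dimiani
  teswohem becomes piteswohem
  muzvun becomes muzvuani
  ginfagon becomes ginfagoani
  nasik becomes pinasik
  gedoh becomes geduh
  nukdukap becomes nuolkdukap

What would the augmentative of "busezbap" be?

buolsezbap

gedoh and ginfagon both have last vowel 'o' yet inflect differently (geduh, ginfagoani), so the last vowel is not what conditions the rule; the final letter is.
"busezbap" ends in -p. The stems ending in -p (nukdukap → nuolkdukap, terfep → teolrfep, rebagep → reolbagep) insert -ol- after the first vowel.
So busezbap → buolsezbap.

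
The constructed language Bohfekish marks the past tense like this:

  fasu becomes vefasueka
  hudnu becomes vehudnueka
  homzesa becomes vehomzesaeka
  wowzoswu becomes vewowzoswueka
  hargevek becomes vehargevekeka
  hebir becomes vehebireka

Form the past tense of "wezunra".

Every pair shown (fasu → vefasueka, hudnu → vehudnueka, homzesa → vehomzesaeka, …) follows the same rule: add ve- … -eka around the stem.
So wezunra → vewezunraeka.

vewezunraeka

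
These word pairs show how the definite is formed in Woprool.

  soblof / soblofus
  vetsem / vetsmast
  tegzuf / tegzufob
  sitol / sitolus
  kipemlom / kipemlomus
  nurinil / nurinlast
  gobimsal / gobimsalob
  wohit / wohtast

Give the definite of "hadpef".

hadpfast

"hadpef" has last vowel 'e'. The one such stem in the data (vetsem → vetsmast) deletes the last vowel and adds -ast (as do wohit, nurinil), so the same rule applies.
The other patterns: stems whose last vowel is 'a' or 'u' add -ob; stems whose last vowel is 'o' add -us.
So hadpef → hadpfast.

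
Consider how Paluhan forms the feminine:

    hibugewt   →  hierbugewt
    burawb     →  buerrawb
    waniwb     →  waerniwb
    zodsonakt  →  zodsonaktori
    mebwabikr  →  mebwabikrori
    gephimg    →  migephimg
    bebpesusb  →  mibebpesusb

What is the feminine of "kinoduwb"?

hibugewt and zodsonakt both end in -t yet inflect differently (hierbugewt, zodsonaktori), so the final letter is not what conditions the rule; the second-to-last letter is.
"kinoduwb" has second-to-last letter 'w'. The stems whose second-to-last letter is 'w' (hibugewt → hierbugewt, burawb → buerrawb, waniwb → waerniwb) insert -er- after the first vowel.
So kinoduwb → kiernoduwb.

kiernoduwb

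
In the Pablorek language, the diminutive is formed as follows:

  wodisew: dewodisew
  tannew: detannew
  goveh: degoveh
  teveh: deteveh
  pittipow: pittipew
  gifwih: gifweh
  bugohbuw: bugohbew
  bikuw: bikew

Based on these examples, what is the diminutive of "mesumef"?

"mesumef" has last vowel 'e'. The stems whose last vowel is 'e' (wodisew → dewodisew, tannew → detannew, goveh → degoveh) add the prefix de-.
The other pattern: stems whose last vowel is 'i', 'o' or 'u' change the last vowel to 'e'.
So mesumef → demesumef.

demesumef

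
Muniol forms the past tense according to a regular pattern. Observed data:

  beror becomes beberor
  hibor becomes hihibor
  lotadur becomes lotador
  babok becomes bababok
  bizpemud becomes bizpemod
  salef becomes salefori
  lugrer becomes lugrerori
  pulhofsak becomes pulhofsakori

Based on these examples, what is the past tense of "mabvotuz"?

mabvotoz

lugrer and lotadur both end in -r yet inflect differently (lugrerori, lotador), so the final letter is not what conditions the rule; the last vowel is.
"mabvotuz" has last vowel 'u'. The stems whose last vowel is 'u' (bizpemud → bizpemod, lotadur → lotador) change the last vowel to 'o'.
So mabvotuz → mabvotoz.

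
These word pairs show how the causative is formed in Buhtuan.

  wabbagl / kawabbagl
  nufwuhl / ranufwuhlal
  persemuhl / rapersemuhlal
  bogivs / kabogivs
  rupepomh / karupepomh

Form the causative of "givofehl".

nufwuhl and wabbagl both end in -l yet inflect differently (ranufwuhlal, kawabbagl), so the final letter is not what conditions the rule; the second-to-last letter is.
"givofehl" has second-to-last letter 'h'. The stems whose second-to-last letter is 'h' (nufwuhl → ranufwuhlal, persemuhl → rapersemuhlal) add ra- … -al around the stem.
So givofehl → ragivofehlal.

ragivofehlal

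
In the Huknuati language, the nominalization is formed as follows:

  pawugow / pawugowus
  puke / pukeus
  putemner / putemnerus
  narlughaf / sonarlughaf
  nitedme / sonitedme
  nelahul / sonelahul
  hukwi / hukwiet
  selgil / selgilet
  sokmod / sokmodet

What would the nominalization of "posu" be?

"posu" begins with p-. The stems beginning with p- (pawugow → pawugowus, puke → pukeus, putemner → putemnerus) add -us.
The other patterns: stems beginning with n- add the prefix so-; stems beginning with h- or s- add -et.
So posu → posuus.

posuus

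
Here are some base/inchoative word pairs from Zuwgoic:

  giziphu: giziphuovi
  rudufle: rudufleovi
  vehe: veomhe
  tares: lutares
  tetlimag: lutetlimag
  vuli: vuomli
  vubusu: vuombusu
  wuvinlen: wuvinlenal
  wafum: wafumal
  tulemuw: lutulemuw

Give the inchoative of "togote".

vubusu and giziphu both end in -u yet inflect differently (vuombusu, giziphuovi), so the final letter is not what conditions the rule; the first letter is.
"togote" begins with t-. The stems beginning with t- (tetlimag → lutetlimag, tulemuw → lutulemuw, tares → lutares) add the prefix lu-.
The other patterns: stems beginning with v- insert -om- after the first vowel; stems beginning with w- add -al; stems beginning with g- or r- add -ovi.
So togote → lutogote.

lutogote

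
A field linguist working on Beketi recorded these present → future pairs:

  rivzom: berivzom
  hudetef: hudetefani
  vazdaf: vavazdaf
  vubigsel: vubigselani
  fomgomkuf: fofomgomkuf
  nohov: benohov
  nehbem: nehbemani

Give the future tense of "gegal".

"gegal" has last vowel 'a'. The one such stem in the data (vazdaf → vavazdaf) repeats the first consonant+vowel as a prefix (as does fomgomkuf), so the same rule applies.
So gegal → gegegal.

gegegal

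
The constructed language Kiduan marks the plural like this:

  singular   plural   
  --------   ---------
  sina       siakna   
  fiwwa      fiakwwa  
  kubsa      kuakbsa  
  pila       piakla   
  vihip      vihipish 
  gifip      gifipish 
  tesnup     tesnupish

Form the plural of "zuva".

zuakva

fiwwa and vihip both have 2 vowels yet inflect differently (fiakwwa, vihipish), so the number of vowels is not what conditions the rule; the final letter is.
"zuva" ends in -a. The stems ending in -a (fiwwa → fiakwwa, sina → siakna, pila → piakla) insert -ak- after the first vowel.
So zuva → zuakva.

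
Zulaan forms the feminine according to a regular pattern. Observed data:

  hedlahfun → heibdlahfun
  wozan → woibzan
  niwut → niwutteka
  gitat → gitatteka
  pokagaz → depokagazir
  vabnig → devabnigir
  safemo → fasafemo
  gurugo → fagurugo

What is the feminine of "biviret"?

hedlahfun and niwut both have last vowel 'u' yet inflect differently (heibdlahfun, niwutteka), so the last vowel is not what conditions the rule; the final letter is.
"biviret" ends in -t. The stems ending in -t (niwut → niwutteka, gitat → gitatteka) double the final consonant and add -eka.
So biviret → biviretteka.

biviretteka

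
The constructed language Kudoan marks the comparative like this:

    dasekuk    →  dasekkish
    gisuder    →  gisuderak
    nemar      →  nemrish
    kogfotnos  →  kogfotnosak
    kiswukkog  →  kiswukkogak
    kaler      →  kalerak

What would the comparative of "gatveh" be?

gisuder and nemar both end in -r yet inflect differently (gisuderak, nemrish), so the final letter is not what conditions the rule; the last vowel is.
"gatveh" has last vowel 'e'. The stems whose last vowel is 'e' (gisuder → gisuderak, kaler → kalerak) add -ak.
So gatveh → gatvehak.

gatvehak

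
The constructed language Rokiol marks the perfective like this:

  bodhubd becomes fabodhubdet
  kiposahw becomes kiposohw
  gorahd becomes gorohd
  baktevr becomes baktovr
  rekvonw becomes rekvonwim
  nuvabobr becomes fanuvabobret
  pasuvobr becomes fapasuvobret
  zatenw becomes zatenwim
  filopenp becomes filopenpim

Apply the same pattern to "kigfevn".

kigfovn

pasuvobr and baktevr both end in -r yet inflect differently (fapasuvobret, baktovr), so the final letter is not what conditions the rule; the second-to-last letter is.
"kigfevn" has second-to-last letter 'v'. The one such stem in the data (baktevr → baktovr) changes the last vowel to 'o' (as do gorahd, kiposahw), so the same rule applies.
The other patterns: stems whose second-to-last letter is 'n' add -im; stems whose second-to-last letter is 'b' add fa- … -et around the stem.
So kigfevn → kigfovn.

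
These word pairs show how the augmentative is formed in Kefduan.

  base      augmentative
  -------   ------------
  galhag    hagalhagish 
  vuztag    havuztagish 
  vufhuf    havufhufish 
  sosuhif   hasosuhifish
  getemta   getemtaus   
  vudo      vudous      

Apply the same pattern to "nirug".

galhag and getemta both have last vowel 'a' yet inflect differently (hagalhagish, getemtaus), so the last vowel is not what conditions the rule; whether the stem ends in a vowel or a consonant is.
"nirug" ends in a consonant. The stems ending in a consonant (galhag → hagalhagish, vuztag → havuztagish, vufhuf → havufhufish) add ha- … -ish around the stem.
So nirug → hanirugish.

hanirugish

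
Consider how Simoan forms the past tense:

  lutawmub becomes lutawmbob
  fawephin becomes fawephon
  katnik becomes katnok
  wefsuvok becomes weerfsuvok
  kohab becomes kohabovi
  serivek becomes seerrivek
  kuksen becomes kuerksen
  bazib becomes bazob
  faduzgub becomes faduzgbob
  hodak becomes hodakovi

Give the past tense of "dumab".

dumabovi

bazib and faduzgub both end in -b yet inflect differently (bazob, faduzgbob), so the final letter is not what conditions the rule; the last vowel is.
"dumab" has last vowel 'a'. The stems whose last vowel is 'a' (hodak → hodakovi, kohab → kohabovi) add -ovi.
The other patterns: stems whose last vowel is 'i' change the last vowel to 'o'; stems whose last vowel is 'u' delete the last vowel and add -ob; stems whose last vowel is 'e' or 'o' insert -er- after the first vowel.
So dumab → dumabovi.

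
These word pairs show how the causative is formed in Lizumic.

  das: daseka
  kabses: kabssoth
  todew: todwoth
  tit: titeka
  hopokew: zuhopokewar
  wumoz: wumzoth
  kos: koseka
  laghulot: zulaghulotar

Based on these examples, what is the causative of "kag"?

kos and kabses both end in -s yet inflect differently (koseka, kabssoth), so the final letter is not what conditions the rule; the number of vowels is.
"kag" has 1 vowel. The stems with 1 vowel (kos → koseka, das → daseka, tit → titeka) add -eka.
The other patterns: stems with 2 vowels delete the last vowel and add -oth; stems with 3 vowels add zu- … -ar around the stem.
So kag → kageka.

kageka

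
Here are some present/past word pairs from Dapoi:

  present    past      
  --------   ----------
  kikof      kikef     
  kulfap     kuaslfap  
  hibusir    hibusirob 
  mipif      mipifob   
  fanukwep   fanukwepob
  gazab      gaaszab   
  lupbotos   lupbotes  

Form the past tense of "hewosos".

kikof and mipif both end in -f yet inflect differently (kikef, mipifob), so the final letter is not what conditions the rule; the last vowel is.
"hewosos" has last vowel 'o'. The stems whose last vowel is 'o' (lupbotos → lupbotes, kikof → kikef) change the last vowel to 'e'.
The other patterns: stems whose last vowel is 'e' or 'i' add -ob; stems whose last vowel is 'a' insert -as- after the first vowel.
So hewosos → hewoses.

hewoses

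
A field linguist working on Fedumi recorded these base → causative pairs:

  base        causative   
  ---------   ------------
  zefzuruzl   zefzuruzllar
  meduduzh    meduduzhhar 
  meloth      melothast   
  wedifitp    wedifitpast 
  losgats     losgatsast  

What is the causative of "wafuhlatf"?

wafuhlatfast

meduduzh and meloth both end in -h yet inflect differently (meduduzhhar, melothast), so the final letter is not what conditions the rule; the second-to-last letter is.
"wafuhlatf" has second-to-last letter 't'. The stems whose second-to-last letter is 't' (meloth → melothast, wedifitp → wedifitpast, losgats → losgatsast) add -ast.
The other pattern: stems whose second-to-last letter is 'z' double the final consonant and add -ar.
So wafuhlatf → wafuhlatfast.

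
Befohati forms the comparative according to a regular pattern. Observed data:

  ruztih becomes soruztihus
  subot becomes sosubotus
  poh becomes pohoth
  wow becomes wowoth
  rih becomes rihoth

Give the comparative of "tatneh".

"tatneh" has 2 vowels. The stems with 2 vowels (ruztih → soruztihus, subot → sosubotus) add so- … -us around the stem.
The other pattern: stems with 1 vowel add -oth.
So tatneh → sotatnehus.

sotatnehus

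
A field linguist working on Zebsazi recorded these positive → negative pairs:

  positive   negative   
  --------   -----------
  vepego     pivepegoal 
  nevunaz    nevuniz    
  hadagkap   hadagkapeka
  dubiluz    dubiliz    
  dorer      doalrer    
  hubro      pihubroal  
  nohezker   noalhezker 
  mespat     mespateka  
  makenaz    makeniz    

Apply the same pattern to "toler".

toaller

nevunaz and hadagkap both have last vowel 'a' yet inflect differently (nevuniz, hadagkapeka), so the last vowel is not what conditions the rule; the final letter is.
"toler" ends in -r. The stems ending in -r (nohezker → noalhezker, dorer → doalrer) insert -al- after the first vowel.
The other patterns: stems ending in -o add pi- … -al around the stem; stems ending in -z change the last vowel to 'i'; stems ending in -p or -t add -eka.
So toler → toaller.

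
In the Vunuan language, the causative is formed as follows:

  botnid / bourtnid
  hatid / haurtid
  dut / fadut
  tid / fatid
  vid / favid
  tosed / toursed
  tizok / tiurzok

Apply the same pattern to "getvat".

geurtvat

"getvat" has 2 vowels. The stems with 2 vowels (tizok → tiurzok, botnid → bourtnid, hatid → haurtid) insert -ur- after the first vowel.
So getvat → geurtvat.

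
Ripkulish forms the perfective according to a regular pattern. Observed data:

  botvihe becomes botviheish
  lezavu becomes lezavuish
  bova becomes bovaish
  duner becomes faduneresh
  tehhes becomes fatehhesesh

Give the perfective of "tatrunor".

fatatrunoresh

tehhes and botvihe both have last vowel 'e' yet inflect differently (fatehhesesh, botviheish), so the last vowel is not what conditions the rule; whether the stem ends in a vowel or a consonant is.
"tatrunor" ends in a consonant. The stems ending in a consonant (tehhes → fatehhesesh, duner → faduneresh) add fa- … -esh around the stem.
The other pattern: stems ending in a vowel add -ish.
So tatrunor → fatatrunoresh.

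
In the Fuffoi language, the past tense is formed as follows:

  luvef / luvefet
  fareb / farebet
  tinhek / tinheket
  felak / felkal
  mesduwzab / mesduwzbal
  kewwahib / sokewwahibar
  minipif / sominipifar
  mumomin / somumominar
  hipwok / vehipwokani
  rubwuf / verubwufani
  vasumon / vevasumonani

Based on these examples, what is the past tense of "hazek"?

tinhek and felak both end in -k yet inflect differently (tinheket, felkal), so the final letter is not what conditions the rule; the last vowel is.
"hazek" has last vowel 'e'. The stems whose last vowel is 'e' (luvef → luvefet, fareb → farebet, tinhek → tinheket) add -et.
The other patterns: stems whose last vowel is 'a' delete the last vowel and add -al; stems whose last vowel is 'i' add so- … -ar around the stem; stems whose last vowel is 'o' or 'u' add ve- … -ani around the stem.
So hazek → hazeket.

hazeket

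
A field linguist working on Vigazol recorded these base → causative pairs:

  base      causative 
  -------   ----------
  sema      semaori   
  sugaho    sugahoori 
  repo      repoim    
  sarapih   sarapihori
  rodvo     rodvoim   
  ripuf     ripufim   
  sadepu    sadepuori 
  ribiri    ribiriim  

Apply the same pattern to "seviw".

rodvo and sugaho both end in -o yet inflect differently (rodvoim, sugahoori), so the final letter is not what conditions the rule; the first letter is.
"seviw" begins with s-. The stems beginning with s- (sugaho → sugahoori, sadepu → sadepuori, sema → semaori) add -ori.
So seviw → seviwori.

seviwori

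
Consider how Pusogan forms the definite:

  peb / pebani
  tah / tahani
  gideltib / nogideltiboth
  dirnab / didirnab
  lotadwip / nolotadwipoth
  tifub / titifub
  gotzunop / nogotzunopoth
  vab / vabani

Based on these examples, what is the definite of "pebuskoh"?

nopebuskohoth

peb and dirnab both end in -b yet inflect differently (pebani, didirnab), so the final letter is not what conditions the rule; the number of vowels is.
"pebuskoh" has 3 vowels. The stems with 3 vowels (gotzunop → nogotzunopoth, gideltib → nogideltiboth, lotadwip → nolotadwipoth) add no- … -oth around the stem.
So pebuskoh → nopebuskohoth.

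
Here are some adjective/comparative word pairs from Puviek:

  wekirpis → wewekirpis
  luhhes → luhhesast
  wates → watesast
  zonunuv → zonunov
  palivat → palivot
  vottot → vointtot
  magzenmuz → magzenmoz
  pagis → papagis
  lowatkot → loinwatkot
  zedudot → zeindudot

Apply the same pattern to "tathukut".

tathukot

"tathukut" has last vowel 'u'. The stems whose last vowel is 'u' (magzenmuz → magzenmoz, zonunuv → zonunov) change the last vowel to 'o'.
The other patterns: stems whose last vowel is 'e' add -ast; stems whose last vowel is 'o' insert -in- after the first vowel; stems whose last vowel is 'i' repeat the first consonant+vowel as a prefix.
So tathukut → tathukot.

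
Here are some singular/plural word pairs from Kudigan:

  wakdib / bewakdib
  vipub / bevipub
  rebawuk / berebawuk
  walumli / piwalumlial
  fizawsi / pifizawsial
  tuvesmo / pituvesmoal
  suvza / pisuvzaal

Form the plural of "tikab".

wakdib and walumli both have last vowel 'i' yet inflect differently (bewakdib, piwalumlial), so the last vowel is not what conditions the rule; whether the stem ends in a vowel or a consonant is.
"tikab" ends in a consonant. The stems ending in a consonant (wakdib → bewakdib, vipub → bevipub, rebawuk → berebawuk) add the prefix be-.
So tikab → betikab.

betikab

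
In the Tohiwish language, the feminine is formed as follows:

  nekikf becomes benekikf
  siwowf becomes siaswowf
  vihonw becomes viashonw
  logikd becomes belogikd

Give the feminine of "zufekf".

"zufekf" has second-to-last letter 'k'. The stems whose second-to-last letter is 'k' (logikd → belogikd, nekikf → benekikf) add the prefix be-.
So zufekf → bezufekf.

bezufekf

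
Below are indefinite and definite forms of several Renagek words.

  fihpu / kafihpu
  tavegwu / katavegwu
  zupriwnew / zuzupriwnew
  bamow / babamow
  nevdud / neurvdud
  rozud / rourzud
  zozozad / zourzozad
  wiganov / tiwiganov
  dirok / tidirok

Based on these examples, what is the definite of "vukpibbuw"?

vuvukpibbuw

"vukpibbuw" ends in -w. The stems ending in -w (zupriwnew → zuzupriwnew, bamow → babamow) repeat the first consonant+vowel as a prefix.
So vukpibbuw → vuvukpibbuw.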